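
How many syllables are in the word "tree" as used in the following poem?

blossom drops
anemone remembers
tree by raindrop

1

"tree" has 1 syllable.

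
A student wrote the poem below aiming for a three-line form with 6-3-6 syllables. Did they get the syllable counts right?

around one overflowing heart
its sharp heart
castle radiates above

No

Line 1: "around one overflowing heart": 2+1+4+1 = 8 (expected 6)
Line 2: "its sharp heart": 1+1+1 = 3 ✓
Line 3: "castle radiates above": 2+3+2 = 7 (expected 6)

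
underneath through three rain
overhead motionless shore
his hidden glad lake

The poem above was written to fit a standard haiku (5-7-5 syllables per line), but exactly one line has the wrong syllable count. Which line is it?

The first line

Line 1: underneath (3), through (1), three (1), rain (1) → 6 (expected 5)
Line 2: overhead (3), motionless (3), shore (1) → 7 ✓
Line 3: his (1), hidden (2), glad (1), lake (1) → 5 ✓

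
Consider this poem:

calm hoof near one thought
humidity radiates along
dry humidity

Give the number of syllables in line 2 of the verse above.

Line 2: "humidity radiates along": 4+3+2 = 9

9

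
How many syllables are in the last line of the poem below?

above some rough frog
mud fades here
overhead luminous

6

The last line: "overhead luminous": 3+3 = 6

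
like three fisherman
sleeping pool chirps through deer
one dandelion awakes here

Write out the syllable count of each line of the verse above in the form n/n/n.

Line 1: like (1), three (1), fisherman (3) → 5
Line 2: sleeping (2), pool (1), chirps (1), through (1), deer (1) → 6
Line 3: one (1), dandelion (4), awakes (2), here (1) → 8

5/6/8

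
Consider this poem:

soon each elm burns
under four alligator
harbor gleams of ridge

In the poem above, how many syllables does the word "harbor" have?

"harbor" has 2 syllables.

2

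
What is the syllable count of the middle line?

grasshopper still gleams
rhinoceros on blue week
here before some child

7

The middle line: "rhinoceros on blue week": 4+1+1+1 = 7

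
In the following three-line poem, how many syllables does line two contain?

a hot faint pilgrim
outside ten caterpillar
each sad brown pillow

Line two: outside(2) + ten(1) + caterpillar(4) = 7

7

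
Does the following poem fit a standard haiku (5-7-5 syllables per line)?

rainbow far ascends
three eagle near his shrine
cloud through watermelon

No

Line 1: rainbow (2), far (1), ascends (2) → 5 ✓
Line 2: three (1), eagle (2), near (1), his (1), shrine (1) → 6 (expected 7)
Line 3: cloud (1), through (1), watermelon (4) → 6 (expected 5)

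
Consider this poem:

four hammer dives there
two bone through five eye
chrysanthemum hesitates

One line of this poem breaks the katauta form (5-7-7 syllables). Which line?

Line 1: "four hammer dives there": 1+2+1+1 = 5 ✓
Line 2: "two bone through five eye": 1+1+1+1+1 = 5 (expected 7)
Line 3: "chrysanthemum hesitates": 4+3 = 7 ✓

The second line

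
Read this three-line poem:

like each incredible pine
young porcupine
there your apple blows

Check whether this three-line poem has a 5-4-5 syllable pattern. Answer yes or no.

No

Line 1: like (1), each (1), incredible (4), pine (1) → 7 (expected 5)
Line 2: young (1), porcupine (3) → 4 ✓
Line 3: there (1), your (1), apple (2), blows (1) → 5 ✓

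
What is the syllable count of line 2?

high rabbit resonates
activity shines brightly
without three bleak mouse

Line 2: activity (4), shines (1), brightly (2) → 7

7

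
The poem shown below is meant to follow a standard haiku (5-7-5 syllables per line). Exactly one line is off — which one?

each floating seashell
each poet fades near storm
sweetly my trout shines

The second line

Line 1: "each floating seashell": 1+2+2 = 5 ✓
Line 2: "each poet fades near storm": 1+2+1+1+1 = 6 (expected 7)
Line 3: "sweetly my trout shines": 2+1+1+1 = 5 ✓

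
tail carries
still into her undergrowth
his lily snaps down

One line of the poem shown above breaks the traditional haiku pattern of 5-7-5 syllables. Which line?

Line 1: tail(1) + carries(2) = 3 (expected 5)
Line 2: still(1) + into(2) + her(1) + undergrowth(3) = 7 ✓
Line 3: his(1) + lily(2) + snaps(1) + down(1) = 5 ✓

The first line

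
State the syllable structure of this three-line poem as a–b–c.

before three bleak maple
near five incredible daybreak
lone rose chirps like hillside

6–8–6

Line 1: "before three bleak maple": 2+1+1+2 = 6
Line 2: "near five incredible daybreak": 1+1+4+2 = 8
Line 3: "lone rose chirps like hillside": 1+1+1+1+2 = 6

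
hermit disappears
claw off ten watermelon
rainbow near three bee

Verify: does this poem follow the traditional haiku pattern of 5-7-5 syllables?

Line 1: hermit (2), disappears (3) → 5 ✓
Line 2: claw (1), off (1), ten (1), watermelon (4) → 7 ✓
Line 3: rainbow (2), near (1), three (1), bee (1) → 5 ✓

Yes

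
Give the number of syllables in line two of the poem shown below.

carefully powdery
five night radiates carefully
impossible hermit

Line two: five(1) + night(1) + radiates(3) + carefully(3) = 8

8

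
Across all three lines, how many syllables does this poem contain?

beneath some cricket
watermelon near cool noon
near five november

Line 1: beneath (2), some (1), cricket (2) → 5
Line 2: watermelon (4), near (1), cool (1), noon (1) → 7
Line 3: near (1), five (1), november (3) → 5
Total: 5 + 7 + 5 = 17

17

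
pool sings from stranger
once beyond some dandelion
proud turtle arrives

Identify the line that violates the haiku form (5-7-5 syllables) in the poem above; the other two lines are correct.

The second line

Line 1: pool (1), sings (1), from (1), stranger (2) → 5 ✓
Line 2: once (1), beyond (2), some (1), dandelion (4) → 8 (expected 7)
Line 3: proud (1), turtle (2), arrives (2) → 5 ✓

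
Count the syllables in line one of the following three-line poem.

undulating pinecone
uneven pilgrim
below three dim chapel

Line one: "undulating pinecone": 4+2 = 6

6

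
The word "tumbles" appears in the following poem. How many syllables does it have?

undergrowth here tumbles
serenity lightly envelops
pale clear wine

2

"tumbles" has 2 syllables.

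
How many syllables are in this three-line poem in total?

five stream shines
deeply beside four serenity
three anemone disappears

20

Line 1: five (1), stream (1), shines (1) → 3
Line 2: deeply (2), beside (2), four (1), serenity (4) → 9
Line 3: three (1), anemone (4), disappears (3) → 8
Total: 3 + 9 + 8 = 20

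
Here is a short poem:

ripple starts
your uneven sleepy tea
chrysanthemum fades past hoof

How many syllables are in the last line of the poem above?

The last line: "chrysanthemum fades past hoof": 4+1+1+1 = 7

7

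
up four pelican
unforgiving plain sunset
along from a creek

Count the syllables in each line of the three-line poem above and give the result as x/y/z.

5/7/5

Line 1: "up four pelican": 1+1+3 = 5
Line 2: "unforgiving plain sunset": 4+1+2 = 7
Line 3: "along from a creek": 2+1+1+1 = 5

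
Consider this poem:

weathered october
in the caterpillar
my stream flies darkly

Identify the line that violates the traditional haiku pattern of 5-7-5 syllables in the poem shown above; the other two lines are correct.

Line 1: weathered (2), october (3) → 5 ✓
Line 2: in (1), the (1), caterpillar (4) → 6 (expected 7)
Line 3: my (1), stream (1), flies (1), darkly (2) → 5 ✓

Line 2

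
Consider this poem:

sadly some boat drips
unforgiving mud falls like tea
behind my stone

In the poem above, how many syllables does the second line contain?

8

The second line: "unforgiving mud falls like tea": 4+1+1+1+1 = 8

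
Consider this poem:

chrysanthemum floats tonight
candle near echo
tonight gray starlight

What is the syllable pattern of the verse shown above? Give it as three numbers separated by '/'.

7/5/5

Line 1: chrysanthemum (4), floats (1), tonight (2) → 7
Line 2: candle (2), near (1), echo (2) → 5
Line 3: tonight (2), gray (1), starlight (2) → 5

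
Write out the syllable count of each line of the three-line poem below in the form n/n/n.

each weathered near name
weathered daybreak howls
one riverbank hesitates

5/5/7

Line 1: "each weathered near name": 1+2+1+1 = 5
Line 2: "weathered daybreak howls": 2+2+1 = 5
Line 3: "one riverbank hesitates": 1+3+3 = 7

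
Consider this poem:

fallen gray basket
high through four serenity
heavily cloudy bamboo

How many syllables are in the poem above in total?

19

Line 1: fallen(2) + gray(1) + basket(2) = 5
Line 2: high(1) + through(1) + four(1) + serenity(4) = 7
Line 3: heavily(3) + cloudy(2) + bamboo(2) = 7
Total: 5 + 7 + 7 = 19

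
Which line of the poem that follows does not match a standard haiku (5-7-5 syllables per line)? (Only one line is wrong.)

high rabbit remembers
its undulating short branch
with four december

Line 1: "high rabbit remembers": 1+2+3 = 6 (expected 5)
Line 2: "its undulating short branch": 1+4+1+1 = 7 ✓
Line 3: "with four december": 1+1+3 = 5 ✓

The first line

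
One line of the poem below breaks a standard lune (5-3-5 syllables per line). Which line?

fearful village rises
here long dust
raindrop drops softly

Line 1

Line 1: fearful (2), village (2), rises (2) → 6 (expected 5)
Line 2: here (1), long (1), dust (1) → 3 ✓
Line 3: raindrop (2), drops (1), softly (2) → 5 ✓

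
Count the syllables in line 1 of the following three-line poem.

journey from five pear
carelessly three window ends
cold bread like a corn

Line 1: journey(2) + from(1) + five(1) + pear(1) = 5

5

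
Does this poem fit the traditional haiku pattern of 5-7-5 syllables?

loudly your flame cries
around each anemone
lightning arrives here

Line 1: loudly(2) + your(1) + flame(1) + cries(1) = 5 ✓
Line 2: around(2) + each(1) + anemone(4) = 7 ✓
Line 3: lightning(2) + arrives(2) + here(1) = 5 ✓

Yes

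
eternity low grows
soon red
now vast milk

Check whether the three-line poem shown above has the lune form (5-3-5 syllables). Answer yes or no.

No

Line 1: eternity(4) + low(1) + grows(1) = 6 (expected 5)
Line 2: soon(1) + red(1) = 2 (expected 3)
Line 3: now(1) + vast(1) + milk(1) = 3 (expected 5)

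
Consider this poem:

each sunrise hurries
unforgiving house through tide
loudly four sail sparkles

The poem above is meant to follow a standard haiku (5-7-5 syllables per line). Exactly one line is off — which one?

The third line

Line 1: "each sunrise hurries": 1+2+2 = 5 ✓
Line 2: "unforgiving house through tide": 4+1+1+1 = 7 ✓
Line 3: "loudly four sail sparkles": 2+1+1+2 = 6 (expected 5)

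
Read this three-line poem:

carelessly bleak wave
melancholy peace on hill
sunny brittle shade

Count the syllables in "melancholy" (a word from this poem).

"melancholy" has 4 syllables.

4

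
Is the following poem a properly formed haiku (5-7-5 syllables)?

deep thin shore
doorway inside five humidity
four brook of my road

No

Line 1: "deep thin shore": 1+1+1 = 3 (expected 5)
Line 2: "doorway inside five humidity": 2+2+1+4 = 9 (expected 7)
Line 3: "four brook of my road": 1+1+1+1+1 = 5 ✓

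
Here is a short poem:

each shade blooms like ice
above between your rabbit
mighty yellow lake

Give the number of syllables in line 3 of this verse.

5

Line 3: mighty(2) + yellow(2) + lake(1) = 5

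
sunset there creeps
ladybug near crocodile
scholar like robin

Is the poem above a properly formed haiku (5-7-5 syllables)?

Line 1: "sunset there creeps": 2+1+1 = 4 (expected 5)
Line 2: "ladybug near crocodile": 3+1+3 = 7 ✓
Line 3: "scholar like robin": 2+1+2 = 5 ✓

No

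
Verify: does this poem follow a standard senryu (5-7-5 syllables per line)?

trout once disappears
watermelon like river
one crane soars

No

Line 1: "trout once disappears": 1+1+3 = 5 ✓
Line 2: "watermelon like river": 4+1+2 = 7 ✓
Line 3: "one crane soars": 1+1+1 = 3 (expected 5)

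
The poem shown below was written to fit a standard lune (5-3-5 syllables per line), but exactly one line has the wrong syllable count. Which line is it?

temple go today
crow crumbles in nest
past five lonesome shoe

Line 1: "temple go today": 2+1+2 = 5 ✓
Line 2: "crow crumbles in nest": 1+2+1+1 = 5 (expected 3)
Line 3: "past five lonesome shoe": 1+1+2+1 = 5 ✓

Line 2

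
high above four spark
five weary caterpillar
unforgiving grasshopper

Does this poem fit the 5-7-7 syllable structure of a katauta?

Yes

Line 1: high (1), above (2), four (1), spark (1) → 5 ✓
Line 2: five (1), weary (2), caterpillar (4) → 7 ✓
Line 3: unforgiving (4), grasshopper (3) → 7 ✓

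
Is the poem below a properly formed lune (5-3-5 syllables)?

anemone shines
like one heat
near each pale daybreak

Line 1: "anemone shines": 4+1 = 5 ✓
Line 2: "like one heat": 1+1+1 = 3 ✓
Line 3: "near each pale daybreak": 1+1+1+2 = 5 ✓

Yes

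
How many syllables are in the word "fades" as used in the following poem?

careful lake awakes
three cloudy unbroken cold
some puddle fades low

"fades" has 1 syllable.

1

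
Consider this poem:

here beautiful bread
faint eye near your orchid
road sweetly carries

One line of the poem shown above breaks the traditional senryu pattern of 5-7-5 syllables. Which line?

Line 1: here(1) + beautiful(3) + bread(1) = 5 ✓
Line 2: faint(1) + eye(1) + near(1) + your(1) + orchid(2) = 6 (expected 7)
Line 3: road(1) + sweetly(2) + carries(2) = 5 ✓

The second line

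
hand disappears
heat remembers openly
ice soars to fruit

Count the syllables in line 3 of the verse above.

Line 3: "ice soars to fruit": 1+1+1+1 = 4

4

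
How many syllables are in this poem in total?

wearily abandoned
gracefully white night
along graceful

Line 1: "wearily abandoned": 3+3 = 6
Line 2: "gracefully white night": 3+1+1 = 5
Line 3: "along graceful": 2+2 = 4
Total: 6 + 5 + 4 = 15

15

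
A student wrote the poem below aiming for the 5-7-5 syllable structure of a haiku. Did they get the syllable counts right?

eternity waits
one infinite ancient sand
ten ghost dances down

Yes

Line 1: "eternity waits": 4+1 = 5 ✓
Line 2: "one infinite ancient sand": 1+3+2+1 = 7 ✓
Line 3: "ten ghost dances down": 1+1+2+1 = 5 ✓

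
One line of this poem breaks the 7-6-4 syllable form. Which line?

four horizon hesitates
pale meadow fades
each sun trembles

The second line

Line 1: four (1), horizon (3), hesitates (3) → 7 ✓
Line 2: pale (1), meadow (2), fades (1) → 4 (expected 6)
Line 3: each (1), sun (1), trembles (2) → 4 ✓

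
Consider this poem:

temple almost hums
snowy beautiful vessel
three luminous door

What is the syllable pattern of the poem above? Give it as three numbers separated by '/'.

5/7/5

Line 1: temple (2), almost (2), hums (1) → 5
Line 2: snowy (2), beautiful (3), vessel (2) → 7
Line 3: three (1), luminous (3), door (1) → 5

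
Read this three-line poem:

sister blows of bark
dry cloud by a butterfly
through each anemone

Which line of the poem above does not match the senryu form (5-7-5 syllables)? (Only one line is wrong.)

Line 3

Line 1: sister (2), blows (1), of (1), bark (1) → 5 ✓
Line 2: dry (1), cloud (1), by (1), a (1), butterfly (3) → 7 ✓
Line 3: through (1), each (1), anemone (4) → 6 (expected 5)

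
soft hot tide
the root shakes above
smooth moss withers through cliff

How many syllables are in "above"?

"above" has 2 syllables.

2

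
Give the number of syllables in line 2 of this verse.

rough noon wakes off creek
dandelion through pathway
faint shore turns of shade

Line 2: dandelion(4) + through(1) + pathway(2) = 7

7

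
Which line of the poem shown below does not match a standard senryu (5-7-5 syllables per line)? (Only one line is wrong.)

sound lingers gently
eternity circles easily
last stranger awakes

Line 2

Line 1: "sound lingers gently": 1+2+2 = 5 ✓
Line 2: "eternity circles easily": 4+2+3 = 9 (expected 7)
Line 3: "last stranger awakes": 1+2+2 = 5 ✓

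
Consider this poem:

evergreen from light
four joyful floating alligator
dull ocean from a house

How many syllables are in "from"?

"from" has 1 syllable.

1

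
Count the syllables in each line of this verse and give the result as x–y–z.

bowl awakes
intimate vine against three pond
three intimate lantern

Line 1: bowl (1), awakes (2) → 3
Line 2: intimate (3), vine (1), against (2), three (1), pond (1) → 8
Line 3: three (1), intimate (3), lantern (2) → 6

3–8–6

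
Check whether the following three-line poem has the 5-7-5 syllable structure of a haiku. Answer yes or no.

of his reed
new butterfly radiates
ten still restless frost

No

Line 1: "of his reed": 1+1+1 = 3 (expected 5)
Line 2: "new butterfly radiates": 1+3+3 = 7 ✓
Line 3: "ten still restless frost": 1+1+2+1 = 5 ✓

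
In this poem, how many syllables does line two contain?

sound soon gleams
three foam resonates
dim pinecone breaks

5

Line two: three (1), foam (1), resonates (3) → 5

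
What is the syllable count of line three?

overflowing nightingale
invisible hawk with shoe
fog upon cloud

4

Line three: "fog upon cloud": 1+2+1 = 4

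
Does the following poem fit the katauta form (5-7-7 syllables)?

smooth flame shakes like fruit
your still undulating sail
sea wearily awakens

Yes

Line 1: smooth(1) + flame(1) + shakes(1) + like(1) + fruit(1) = 5 ✓
Line 2: your(1) + still(1) + undulating(4) + sail(1) = 7 ✓
Line 3: sea(1) + wearily(3) + awakens(3) = 7 ✓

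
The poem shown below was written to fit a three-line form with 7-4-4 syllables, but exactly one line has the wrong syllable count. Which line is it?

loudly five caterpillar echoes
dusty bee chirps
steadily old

Line 1: loudly (2), five (1), caterpillar (4), echoes (2) → 9 (expected 7)
Line 2: dusty (2), bee (1), chirps (1) → 4 ✓
Line 3: steadily (3), old (1) → 4 ✓

The first line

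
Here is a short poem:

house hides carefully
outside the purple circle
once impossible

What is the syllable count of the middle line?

The middle line: outside (2), the (1), purple (2), circle (2) → 7

7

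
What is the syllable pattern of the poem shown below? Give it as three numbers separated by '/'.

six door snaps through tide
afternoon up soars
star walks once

5/5/3

Line 1: six(1) + door(1) + snaps(1) + through(1) + tide(1) = 5
Line 2: afternoon(3) + up(1) + soars(1) = 5
Line 3: star(1) + walks(1) + once(1) = 3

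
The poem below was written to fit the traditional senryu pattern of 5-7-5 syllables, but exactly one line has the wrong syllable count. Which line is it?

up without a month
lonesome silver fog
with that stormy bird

Line 2

Line 1: up (1), without (2), a (1), month (1) → 5 ✓
Line 2: lonesome (2), silver (2), fog (1) → 5 (expected 7)
Line 3: with (1), that (1), stormy (2), bird (1) → 5 ✓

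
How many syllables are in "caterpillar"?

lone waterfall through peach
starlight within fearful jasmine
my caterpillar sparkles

"caterpillar" has 4 syllables.

4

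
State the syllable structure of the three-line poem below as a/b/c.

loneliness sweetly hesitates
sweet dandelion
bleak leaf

Line 1: "loneliness sweetly hesitates": 3+2+3 = 8
Line 2: "sweet dandelion": 1+4 = 5
Line 3: "bleak leaf": 1+1 = 2

8/5/2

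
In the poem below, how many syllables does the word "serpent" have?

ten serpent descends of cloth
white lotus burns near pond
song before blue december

"serpent" has 2 syllables.

2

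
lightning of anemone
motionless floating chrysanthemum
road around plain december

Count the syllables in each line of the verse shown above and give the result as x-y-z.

Line 1: lightning (2), of (1), anemone (4) → 7
Line 2: motionless (3), floating (2), chrysanthemum (4) → 9
Line 3: road (1), around (2), plain (1), december (3) → 7

7-9-7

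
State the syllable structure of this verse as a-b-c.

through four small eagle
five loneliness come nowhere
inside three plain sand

Line 1: through (1), four (1), small (1), eagle (2) → 5
Line 2: five (1), loneliness (3), come (1), nowhere (2) → 7
Line 3: inside (2), three (1), plain (1), sand (1) → 5

5-7-5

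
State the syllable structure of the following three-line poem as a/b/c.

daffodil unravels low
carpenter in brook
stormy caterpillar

7/5/6

Line 1: daffodil (3), unravels (3), low (1) → 7
Line 2: carpenter (3), in (1), brook (1) → 5
Line 3: stormy (2), caterpillar (4) → 6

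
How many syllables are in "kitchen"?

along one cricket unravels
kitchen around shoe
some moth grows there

2

"kitchen" has 2 syllables.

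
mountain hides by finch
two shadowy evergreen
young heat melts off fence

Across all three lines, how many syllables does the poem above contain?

Line 1: mountain(2) + hides(1) + by(1) + finch(1) = 5
Line 2: two(1) + shadowy(3) + evergreen(3) = 7
Line 3: young(1) + heat(1) + melts(1) + off(1) + fence(1) = 5
Total: 5 + 7 + 5 = 17

17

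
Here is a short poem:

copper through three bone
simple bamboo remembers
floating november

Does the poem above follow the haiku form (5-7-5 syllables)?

Yes

Line 1: copper(2) + through(1) + three(1) + bone(1) = 5 ✓
Line 2: simple(2) + bamboo(2) + remembers(3) = 7 ✓
Line 3: floating(2) + november(3) = 5 ✓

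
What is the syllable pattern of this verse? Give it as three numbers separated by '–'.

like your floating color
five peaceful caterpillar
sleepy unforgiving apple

Line 1: like(1) + your(1) + floating(2) + color(2) = 6
Line 2: five(1) + peaceful(2) + caterpillar(4) = 7
Line 3: sleepy(2) + unforgiving(4) + apple(2) = 8

6–7–8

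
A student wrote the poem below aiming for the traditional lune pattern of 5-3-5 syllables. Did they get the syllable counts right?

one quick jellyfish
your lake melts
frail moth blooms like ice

Line 1: one (1), quick (1), jellyfish (3) → 5 ✓
Line 2: your (1), lake (1), melts (1) → 3 ✓
Line 3: frail (1), moth (1), blooms (1), like (1), ice (1) → 5 ✓

Yes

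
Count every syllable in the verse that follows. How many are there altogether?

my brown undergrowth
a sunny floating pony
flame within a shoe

Line 1: my (1), brown (1), undergrowth (3) → 5
Line 2: a (1), sunny (2), floating (2), pony (2) → 7
Line 3: flame (1), within (2), a (1), shoe (1) → 5
Total: 5 + 7 + 5 = 17

17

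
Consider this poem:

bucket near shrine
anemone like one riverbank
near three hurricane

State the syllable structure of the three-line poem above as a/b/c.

4/9/5

Line 1: bucket(2) + near(1) + shrine(1) = 4
Line 2: anemone(4) + like(1) + one(1) + riverbank(3) = 9
Line 3: near(1) + three(1) + hurricane(3) = 5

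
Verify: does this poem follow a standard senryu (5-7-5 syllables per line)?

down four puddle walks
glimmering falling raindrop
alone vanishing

Yes

Line 1: "down four puddle walks": 1+1+2+1 = 5 ✓
Line 2: "glimmering falling raindrop": 3+2+2 = 7 ✓
Line 3: "alone vanishing": 2+3 = 5 ✓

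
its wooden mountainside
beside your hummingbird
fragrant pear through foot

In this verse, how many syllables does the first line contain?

6

The first line: its (1), wooden (2), mountainside (3) → 6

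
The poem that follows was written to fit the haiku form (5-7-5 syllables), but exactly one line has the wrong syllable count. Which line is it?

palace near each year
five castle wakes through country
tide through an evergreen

Line 1: "palace near each year": 2+1+1+1 = 5 ✓
Line 2: "five castle wakes through country": 1+2+1+1+2 = 7 ✓
Line 3: "tide through an evergreen": 1+1+1+3 = 6 (expected 5)

The third line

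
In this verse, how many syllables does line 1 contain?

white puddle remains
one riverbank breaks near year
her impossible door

5

Line 1: white(1) + puddle(2) + remains(2) = 5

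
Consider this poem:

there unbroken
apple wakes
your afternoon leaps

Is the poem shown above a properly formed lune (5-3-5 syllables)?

No

Line 1: there (1), unbroken (3) → 4 (expected 5)
Line 2: apple (2), wakes (1) → 3 ✓
Line 3: your (1), afternoon (3), leaps (1) → 5 ✓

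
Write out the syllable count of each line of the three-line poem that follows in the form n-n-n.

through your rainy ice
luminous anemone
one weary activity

Line 1: through (1), your (1), rainy (2), ice (1) → 5
Line 2: luminous (3), anemone (4) → 7
Line 3: one (1), weary (2), activity (4) → 7

5-7-7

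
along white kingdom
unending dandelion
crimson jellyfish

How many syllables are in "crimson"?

"crimson" has 2 syllables.

2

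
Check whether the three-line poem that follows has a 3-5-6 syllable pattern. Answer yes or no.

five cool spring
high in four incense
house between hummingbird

Yes

Line 1: five(1) + cool(1) + spring(1) = 3 ✓
Line 2: high(1) + in(1) + four(1) + incense(2) = 5 ✓
Line 3: house(1) + between(2) + hummingbird(3) = 6 ✓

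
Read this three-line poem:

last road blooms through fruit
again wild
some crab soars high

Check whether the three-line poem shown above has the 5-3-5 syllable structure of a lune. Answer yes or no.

No

Line 1: "last road blooms through fruit": 1+1+1+1+1 = 5 ✓
Line 2: "again wild": 2+1 = 3 ✓
Line 3: "some crab soars high": 1+1+1+1 = 4 (expected 5)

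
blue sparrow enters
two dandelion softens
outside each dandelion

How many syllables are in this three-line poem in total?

Line 1: "blue sparrow enters": 1+2+2 = 5
Line 2: "two dandelion softens": 1+4+2 = 7
Line 3: "outside each dandelion": 2+1+4 = 7
Total: 5 + 7 + 7 = 19

19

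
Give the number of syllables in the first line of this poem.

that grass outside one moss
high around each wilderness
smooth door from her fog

6

The first line: "that grass outside one moss": 1+1+2+1+1 = 6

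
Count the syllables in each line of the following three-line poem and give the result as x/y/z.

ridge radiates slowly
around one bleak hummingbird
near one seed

Line 1: ridge(1) + radiates(3) + slowly(2) = 6
Line 2: around(2) + one(1) + bleak(1) + hummingbird(3) = 7
Line 3: near(1) + one(1) + seed(1) = 3

6/7/3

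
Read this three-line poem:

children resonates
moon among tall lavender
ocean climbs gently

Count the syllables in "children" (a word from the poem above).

2

"children" has 2 syllables.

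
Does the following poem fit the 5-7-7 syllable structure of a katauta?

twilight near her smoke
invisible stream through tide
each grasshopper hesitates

Yes

Line 1: twilight(2) + near(1) + her(1) + smoke(1) = 5 ✓
Line 2: invisible(4) + stream(1) + through(1) + tide(1) = 7 ✓
Line 3: each(1) + grasshopper(3) + hesitates(3) = 7 ✓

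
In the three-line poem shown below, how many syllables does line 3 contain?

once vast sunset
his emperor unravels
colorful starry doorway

7

Line 3: "colorful starry doorway": 3+2+2 = 7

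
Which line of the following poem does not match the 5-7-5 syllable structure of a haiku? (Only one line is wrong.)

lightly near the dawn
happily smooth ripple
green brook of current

Line 2

Line 1: lightly(2) + near(1) + the(1) + dawn(1) = 5 ✓
Line 2: happily(3) + smooth(1) + ripple(2) = 6 (expected 7)
Line 3: green(1) + brook(1) + of(1) + current(2) = 5 ✓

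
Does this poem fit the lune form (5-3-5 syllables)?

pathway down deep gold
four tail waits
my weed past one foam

Line 1: pathway (2), down (1), deep (1), gold (1) → 5 ✓
Line 2: four (1), tail (1), waits (1) → 3 ✓
Line 3: my (1), weed (1), past (1), one (1), foam (1) → 5 ✓

Yes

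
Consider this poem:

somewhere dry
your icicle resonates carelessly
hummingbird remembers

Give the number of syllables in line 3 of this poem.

Line 3: "hummingbird remembers": 3+3 = 6

6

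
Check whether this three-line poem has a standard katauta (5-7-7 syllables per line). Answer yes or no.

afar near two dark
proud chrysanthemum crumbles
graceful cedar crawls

Line 1: "afar near two dark": 2+1+1+1 = 5 ✓
Line 2: "proud chrysanthemum crumbles": 1+4+2 = 7 ✓
Line 3: "graceful cedar crawls": 2+2+1 = 5 (expected 7)

No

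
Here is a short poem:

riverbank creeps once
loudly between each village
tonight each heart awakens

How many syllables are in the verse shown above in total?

19

Line 1: "riverbank creeps once": 3+1+1 = 5
Line 2: "loudly between each village": 2+2+1+2 = 7
Line 3: "tonight each heart awakens": 2+1+1+3 = 7
Total: 5 + 7 + 7 = 19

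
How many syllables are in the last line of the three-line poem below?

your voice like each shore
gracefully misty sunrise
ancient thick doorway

5

The last line: "ancient thick doorway": 2+1+2 = 5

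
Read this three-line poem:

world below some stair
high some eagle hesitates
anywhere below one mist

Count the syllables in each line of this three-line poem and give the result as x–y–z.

5–7–7

Line 1: world(1) + below(2) + some(1) + stair(1) = 5
Line 2: high(1) + some(1) + eagle(2) + hesitates(3) = 7
Line 3: anywhere(3) + below(2) + one(1) + mist(1) = 7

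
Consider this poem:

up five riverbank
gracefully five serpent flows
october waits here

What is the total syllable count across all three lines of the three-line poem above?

Line 1: up (1), five (1), riverbank (3) → 5
Line 2: gracefully (3), five (1), serpent (2), flows (1) → 7
Line 3: october (3), waits (1), here (1) → 5
Total: 5 + 7 + 5 = 17

17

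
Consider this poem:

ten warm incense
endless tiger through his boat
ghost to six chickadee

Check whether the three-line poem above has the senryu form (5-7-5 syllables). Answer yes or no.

Line 1: ten(1) + warm(1) + incense(2) = 4 (expected 5)
Line 2: endless(2) + tiger(2) + through(1) + his(1) + boat(1) = 7 ✓
Line 3: ghost(1) + to(1) + six(1) + chickadee(3) = 6 (expected 5)

No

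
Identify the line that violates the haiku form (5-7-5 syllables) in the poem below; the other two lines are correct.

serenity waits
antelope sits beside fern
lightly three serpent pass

The third line

Line 1: serenity (4), waits (1) → 5 ✓
Line 2: antelope (3), sits (1), beside (2), fern (1) → 7 ✓
Line 3: lightly (2), three (1), serpent (2), pass (1) → 6 (expected 5)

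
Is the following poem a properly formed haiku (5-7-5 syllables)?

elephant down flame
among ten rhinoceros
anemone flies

Yes

Line 1: elephant (3), down (1), flame (1) → 5 ✓
Line 2: among (2), ten (1), rhinoceros (4) → 7 ✓
Line 3: anemone (4), flies (1) → 5 ✓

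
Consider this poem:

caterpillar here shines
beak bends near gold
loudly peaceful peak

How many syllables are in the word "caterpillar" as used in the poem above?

4

"caterpillar" has 4 syllables.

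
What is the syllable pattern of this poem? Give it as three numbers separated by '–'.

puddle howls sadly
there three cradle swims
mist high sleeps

5–5–3

Line 1: puddle (2), howls (1), sadly (2) → 5
Line 2: there (1), three (1), cradle (2), swims (1) → 5
Line 3: mist (1), high (1), sleeps (1) → 3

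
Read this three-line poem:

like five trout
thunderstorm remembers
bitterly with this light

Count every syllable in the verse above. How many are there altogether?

Line 1: like(1) + five(1) + trout(1) = 3
Line 2: thunderstorm(3) + remembers(3) = 6
Line 3: bitterly(3) + with(1) + this(1) + light(1) = 6
Total: 3 + 6 + 6 = 15

15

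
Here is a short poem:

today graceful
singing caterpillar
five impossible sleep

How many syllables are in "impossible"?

4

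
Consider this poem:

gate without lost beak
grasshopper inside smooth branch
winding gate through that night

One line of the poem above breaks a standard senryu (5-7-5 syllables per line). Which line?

The third line

Line 1: "gate without lost beak": 1+2+1+1 = 5 ✓
Line 2: "grasshopper inside smooth branch": 3+2+1+1 = 7 ✓
Line 3: "winding gate through that night": 2+1+1+1+1 = 6 (expected 5)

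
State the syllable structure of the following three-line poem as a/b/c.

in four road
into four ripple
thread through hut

3/5/3

Line 1: in(1) + four(1) + road(1) = 3
Line 2: into(2) + four(1) + ripple(2) = 5
Line 3: thread(1) + through(1) + hut(1) = 3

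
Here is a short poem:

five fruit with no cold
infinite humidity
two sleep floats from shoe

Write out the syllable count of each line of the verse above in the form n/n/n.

5/7/5

Line 1: five(1) + fruit(1) + with(1) + no(1) + cold(1) = 5
Line 2: infinite(3) + humidity(4) = 7
Line 3: two(1) + sleep(1) + floats(1) + from(1) + shoe(1) = 5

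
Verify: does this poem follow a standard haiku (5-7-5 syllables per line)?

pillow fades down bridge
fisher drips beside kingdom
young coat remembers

Line 1: "pillow fades down bridge": 2+1+1+1 = 5 ✓
Line 2: "fisher drips beside kingdom": 2+1+2+2 = 7 ✓
Line 3: "young coat remembers": 1+1+3 = 5 ✓

Yes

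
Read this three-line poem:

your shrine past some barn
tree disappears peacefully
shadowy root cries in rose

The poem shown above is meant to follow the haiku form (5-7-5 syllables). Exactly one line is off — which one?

The third line

Line 1: your (1), shrine (1), past (1), some (1), barn (1) → 5 ✓
Line 2: tree (1), disappears (3), peacefully (3) → 7 ✓
Line 3: shadowy (3), root (1), cries (1), in (1), rose (1) → 7 (expected 5)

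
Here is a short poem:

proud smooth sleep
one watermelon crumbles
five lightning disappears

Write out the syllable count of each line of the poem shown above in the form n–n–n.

Line 1: proud(1) + smooth(1) + sleep(1) = 3
Line 2: one(1) + watermelon(4) + crumbles(2) = 7
Line 3: five(1) + lightning(2) + disappears(3) = 6

3–7–6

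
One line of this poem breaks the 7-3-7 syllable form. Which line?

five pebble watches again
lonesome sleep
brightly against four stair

Line 1: "five pebble watches again": 1+2+2+2 = 7 ✓
Line 2: "lonesome sleep": 2+1 = 3 ✓
Line 3: "brightly against four stair": 2+2+1+1 = 6 (expected 7)

Line 3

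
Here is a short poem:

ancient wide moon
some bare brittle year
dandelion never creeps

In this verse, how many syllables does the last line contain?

7

The last line: "dandelion never creeps": 4+2+1 = 7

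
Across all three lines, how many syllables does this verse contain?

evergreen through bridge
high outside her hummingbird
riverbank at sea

17

Line 1: "evergreen through bridge": 3+1+1 = 5
Line 2: "high outside her hummingbird": 1+2+1+3 = 7
Line 3: "riverbank at sea": 3+1+1 = 5
Total: 5 + 7 + 5 = 17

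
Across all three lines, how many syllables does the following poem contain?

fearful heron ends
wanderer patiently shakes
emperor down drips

17

Line 1: fearful(2) + heron(2) + ends(1) = 5
Line 2: wanderer(3) + patiently(3) + shakes(1) = 7
Line 3: emperor(3) + down(1) + drips(1) = 5
Total: 5 + 7 + 5 = 17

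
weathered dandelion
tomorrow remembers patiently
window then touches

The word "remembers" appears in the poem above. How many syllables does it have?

3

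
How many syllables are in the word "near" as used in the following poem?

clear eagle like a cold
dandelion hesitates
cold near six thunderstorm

1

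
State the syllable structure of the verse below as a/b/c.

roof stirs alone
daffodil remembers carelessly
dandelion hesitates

Line 1: roof (1), stirs (1), alone (2) → 4
Line 2: daffodil (3), remembers (3), carelessly (3) → 9
Line 3: dandelion (4), hesitates (3) → 7

4/9/7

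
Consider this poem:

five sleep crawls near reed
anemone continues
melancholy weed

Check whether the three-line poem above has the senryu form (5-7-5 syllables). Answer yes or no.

Line 1: five (1), sleep (1), crawls (1), near (1), reed (1) → 5 ✓
Line 2: anemone (4), continues (3) → 7 ✓
Line 3: melancholy (4), weed (1) → 5 ✓

Yes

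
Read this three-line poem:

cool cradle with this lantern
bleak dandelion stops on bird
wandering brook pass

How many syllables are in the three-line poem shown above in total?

20

Line 1: cool(1) + cradle(2) + with(1) + this(1) + lantern(2) = 7
Line 2: bleak(1) + dandelion(4) + stops(1) + on(1) + bird(1) = 8
Line 3: wandering(3) + brook(1) + pass(1) = 5
Total: 7 + 8 + 5 = 20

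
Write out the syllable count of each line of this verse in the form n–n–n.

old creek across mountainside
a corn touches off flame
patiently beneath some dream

7–6–7

Line 1: "old creek across mountainside": 1+1+2+3 = 7
Line 2: "a corn touches off flame": 1+1+2+1+1 = 6
Line 3: "patiently beneath some dream": 3+2+1+1 = 7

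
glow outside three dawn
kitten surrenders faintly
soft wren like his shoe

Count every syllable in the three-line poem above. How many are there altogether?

17

Line 1: glow (1), outside (2), three (1), dawn (1) → 5
Line 2: kitten (2), surrenders (3), faintly (2) → 7
Line 3: soft (1), wren (1), like (1), his (1), shoe (1) → 5
Total: 5 + 7 + 5 = 17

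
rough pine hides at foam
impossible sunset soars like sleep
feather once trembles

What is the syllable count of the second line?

The second line: impossible (4), sunset (2), soars (1), like (1), sleep (1) → 9

9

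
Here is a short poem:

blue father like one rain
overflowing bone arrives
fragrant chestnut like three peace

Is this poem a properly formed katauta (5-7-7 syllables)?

Line 1: blue (1), father (2), like (1), one (1), rain (1) → 6 (expected 5)
Line 2: overflowing (4), bone (1), arrives (2) → 7 ✓
Line 3: fragrant (2), chestnut (2), like (1), three (1), peace (1) → 7 ✓

No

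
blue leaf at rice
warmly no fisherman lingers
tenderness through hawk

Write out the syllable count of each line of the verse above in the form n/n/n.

4/8/5

Line 1: blue (1), leaf (1), at (1), rice (1) → 4
Line 2: warmly (2), no (1), fisherman (3), lingers (2) → 8
Line 3: tenderness (3), through (1), hawk (1) → 5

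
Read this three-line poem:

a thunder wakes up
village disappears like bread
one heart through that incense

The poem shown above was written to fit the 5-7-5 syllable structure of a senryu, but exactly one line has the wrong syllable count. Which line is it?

Line 3

Line 1: "a thunder wakes up": 1+2+1+1 = 5 ✓
Line 2: "village disappears like bread": 2+3+1+1 = 7 ✓
Line 3: "one heart through that incense": 1+1+1+1+2 = 6 (expected 5)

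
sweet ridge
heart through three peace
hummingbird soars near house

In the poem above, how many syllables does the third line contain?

6

The third line: hummingbird (3), soars (1), near (1), house (1) → 6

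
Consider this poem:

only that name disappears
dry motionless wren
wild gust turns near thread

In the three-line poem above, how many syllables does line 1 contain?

7

Line 1: "only that name disappears": 2+1+1+3 = 7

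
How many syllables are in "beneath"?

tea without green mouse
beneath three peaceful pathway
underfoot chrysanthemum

"beneath" has 2 syllables.

2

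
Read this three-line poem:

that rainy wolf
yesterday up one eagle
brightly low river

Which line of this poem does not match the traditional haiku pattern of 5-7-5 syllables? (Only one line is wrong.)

Line 1: "that rainy wolf": 1+2+1 = 4 (expected 5)
Line 2: "yesterday up one eagle": 3+1+1+2 = 7 ✓
Line 3: "brightly low river": 2+1+2 = 5 ✓

Line 1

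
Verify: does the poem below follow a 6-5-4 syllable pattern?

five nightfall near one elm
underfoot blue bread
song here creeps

No

Line 1: five (1), nightfall (2), near (1), one (1), elm (1) → 6 ✓
Line 2: underfoot (3), blue (1), bread (1) → 5 ✓
Line 3: song (1), here (1), creeps (1) → 3 (expected 4)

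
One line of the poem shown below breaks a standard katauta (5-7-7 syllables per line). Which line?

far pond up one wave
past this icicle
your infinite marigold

Line 1: far (1), pond (1), up (1), one (1), wave (1) → 5 ✓
Line 2: past (1), this (1), icicle (3) → 5 (expected 7)
Line 3: your (1), infinite (3), marigold (3) → 7 ✓

The second line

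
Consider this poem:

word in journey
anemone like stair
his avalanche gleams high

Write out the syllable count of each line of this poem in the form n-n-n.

Line 1: word(1) + in(1) + journey(2) = 4
Line 2: anemone(4) + like(1) + stair(1) = 6
Line 3: his(1) + avalanche(3) + gleams(1) + high(1) = 6

4-6-6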